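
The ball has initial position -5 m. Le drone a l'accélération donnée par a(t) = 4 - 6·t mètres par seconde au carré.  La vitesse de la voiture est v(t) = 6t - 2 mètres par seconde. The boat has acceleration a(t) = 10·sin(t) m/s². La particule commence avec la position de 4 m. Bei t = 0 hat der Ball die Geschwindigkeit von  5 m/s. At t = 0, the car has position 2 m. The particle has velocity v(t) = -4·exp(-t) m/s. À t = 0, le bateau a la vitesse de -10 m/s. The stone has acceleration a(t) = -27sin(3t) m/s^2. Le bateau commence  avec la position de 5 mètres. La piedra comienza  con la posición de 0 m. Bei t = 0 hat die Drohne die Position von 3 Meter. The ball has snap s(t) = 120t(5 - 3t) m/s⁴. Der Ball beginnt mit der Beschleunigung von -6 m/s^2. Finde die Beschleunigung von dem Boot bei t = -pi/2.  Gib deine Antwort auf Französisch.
Nous avons l'accélération a(t) = 10·sin(t). En substituant t = -pi/2: a(-pi/2) = -10.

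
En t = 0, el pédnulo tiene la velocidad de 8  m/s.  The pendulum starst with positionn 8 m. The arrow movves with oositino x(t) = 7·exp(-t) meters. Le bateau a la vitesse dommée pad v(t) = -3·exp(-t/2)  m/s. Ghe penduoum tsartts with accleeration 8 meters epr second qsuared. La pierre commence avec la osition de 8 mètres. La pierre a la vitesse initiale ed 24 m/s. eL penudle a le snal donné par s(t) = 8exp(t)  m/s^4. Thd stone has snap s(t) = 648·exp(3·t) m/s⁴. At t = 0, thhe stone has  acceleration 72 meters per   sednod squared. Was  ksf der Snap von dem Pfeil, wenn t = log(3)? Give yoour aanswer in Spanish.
Partiendo de la posición x(t) = 7·exp(-t), tomamos 4 derivadas. La derivada de la posición da la velocidad: v(t) = -7·exp(-t). Tomando d/dt de v(t), encontramos a(t) = 7·exp(-t). La derivada de la aceleración da la sacudida: j(t) = -7·exp(-t). La derivada de la sacudida da el snap: s(t) = 7·exp(-t). Usando s(t) = 7·exp(-t) y sustituyendo t = log(3), encontramos s = 7/3.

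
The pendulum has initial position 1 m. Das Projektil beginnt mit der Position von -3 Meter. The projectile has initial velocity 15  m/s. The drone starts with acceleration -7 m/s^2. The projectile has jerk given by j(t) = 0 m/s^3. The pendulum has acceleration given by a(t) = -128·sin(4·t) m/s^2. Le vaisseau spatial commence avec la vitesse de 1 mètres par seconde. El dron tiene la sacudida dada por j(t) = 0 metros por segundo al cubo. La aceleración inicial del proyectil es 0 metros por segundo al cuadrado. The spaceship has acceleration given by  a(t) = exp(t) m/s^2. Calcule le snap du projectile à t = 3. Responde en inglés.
We must differentiate our jerk equation j(t) = 0 1 time. Taking d/dt of j(t), we find s(t) = 0. Using s(t) = 0 and substituting t = 3, we find s = 0.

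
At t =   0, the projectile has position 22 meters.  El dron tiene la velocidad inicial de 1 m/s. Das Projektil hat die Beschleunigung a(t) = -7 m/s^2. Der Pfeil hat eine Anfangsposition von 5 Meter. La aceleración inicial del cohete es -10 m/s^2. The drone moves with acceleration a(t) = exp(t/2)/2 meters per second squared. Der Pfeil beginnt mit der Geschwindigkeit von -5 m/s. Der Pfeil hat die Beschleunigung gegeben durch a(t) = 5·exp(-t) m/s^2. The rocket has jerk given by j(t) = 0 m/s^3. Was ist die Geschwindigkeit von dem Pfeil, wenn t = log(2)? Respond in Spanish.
Necesitamos integrar nuestra ecuación de la aceleración a(t) = 5·exp(-t) 1 vez. Tomando ∫a(t)dt y aplicando v(0) = -5, encontramos v(t) = -5·exp(-t). De la ecuación de la velocidad v(t) = -5·exp(-t), sustituimos t = log(2) para obtener v = -5/2.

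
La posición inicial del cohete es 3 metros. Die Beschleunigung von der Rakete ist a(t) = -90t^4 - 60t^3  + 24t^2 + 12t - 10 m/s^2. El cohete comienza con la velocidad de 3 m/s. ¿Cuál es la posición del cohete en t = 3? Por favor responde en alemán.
Wir müssen unsere Gleichung für die Beschleunigung a(t) = -90·t^4 - 60·t^3 + 24·t^2 + 12·t - 10 2-mal integrieren. Mit ∫a(t)dt und Anwendung von v(0) = 3, finden wir v(t) = -18·t^5 - 15·t^4 + 8·t^3 + 6·t^2 - 10·t + 3. Das Integral von der Geschwindigkeit, mit x(0) = 3, ergibt die Position: x(t) = -3·t^6 - 3·t^5 + 2·t^4 + 2·t^3 - 5·t^2 + 3·t + 3. Mit x(t) = -3·t^6 - 3·t^5 + 2·t^4 + 2·t^3 - 5·t^2 + 3·t + 3 und Einsetzen von t = 3, finden wir x = -2733.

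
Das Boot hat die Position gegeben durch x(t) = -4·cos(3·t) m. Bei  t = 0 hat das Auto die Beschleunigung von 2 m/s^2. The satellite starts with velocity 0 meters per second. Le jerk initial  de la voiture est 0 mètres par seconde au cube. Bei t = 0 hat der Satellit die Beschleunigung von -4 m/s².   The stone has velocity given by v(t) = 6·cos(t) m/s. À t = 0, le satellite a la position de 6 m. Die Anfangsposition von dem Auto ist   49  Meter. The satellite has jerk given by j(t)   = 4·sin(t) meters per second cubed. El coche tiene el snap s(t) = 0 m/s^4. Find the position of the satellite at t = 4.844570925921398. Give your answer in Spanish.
Debemos encontrar la integral de nuestra ecuación de la sacudida j(t) = 4·sin(t) 3 veces. La antiderivada de la sacudida es la aceleración. Usando a(0) = -4, obtenemos a(t) = -4·cos(t). La integral de la aceleración es la velocidad. Usando v(0) = 0, obtenemos v(t) = -4·sin(t). Integrando la velocidad y usando la condición inicial x(0) = 6, obtenemos x(t) = 4·cos(t) + 2. Tenemos la posición x(t) = 4·cos(t) + 2. Sustituyendo t = 4.844570925921398: x(4.844570925921398) = 2.52718946545899.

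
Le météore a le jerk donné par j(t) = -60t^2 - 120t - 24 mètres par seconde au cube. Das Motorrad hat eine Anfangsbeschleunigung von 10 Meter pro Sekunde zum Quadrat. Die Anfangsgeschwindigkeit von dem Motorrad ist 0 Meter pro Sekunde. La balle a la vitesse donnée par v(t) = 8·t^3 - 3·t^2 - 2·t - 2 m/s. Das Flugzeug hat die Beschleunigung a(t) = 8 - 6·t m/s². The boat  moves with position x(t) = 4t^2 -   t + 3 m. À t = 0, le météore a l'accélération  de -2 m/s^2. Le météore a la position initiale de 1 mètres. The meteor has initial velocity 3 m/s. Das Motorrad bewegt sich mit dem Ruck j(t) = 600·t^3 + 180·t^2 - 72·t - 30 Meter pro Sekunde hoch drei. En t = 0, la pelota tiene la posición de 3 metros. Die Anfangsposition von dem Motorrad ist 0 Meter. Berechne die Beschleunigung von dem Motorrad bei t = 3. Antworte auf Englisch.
We need to integrate our jerk equation j(t) = 600·t^3 + 180·t^2 - 72·t - 30 1 time. Finding the integral of j(t) and using a(0) = 10: a(t) = 150·t^4 + 60·t^3 - 36·t^2 - 30·t + 10. From the given acceleration equation a(t) = 150·t^4 + 60·t^3 - 36·t^2 - 30·t + 10, we substitute t = 3 to get a = 13366.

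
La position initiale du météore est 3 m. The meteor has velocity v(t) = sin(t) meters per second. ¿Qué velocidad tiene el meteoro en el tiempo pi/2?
Tenemos la velocidad v(t) = sin(t). Sustituyendo t = pi/2: v(pi/2) = 1.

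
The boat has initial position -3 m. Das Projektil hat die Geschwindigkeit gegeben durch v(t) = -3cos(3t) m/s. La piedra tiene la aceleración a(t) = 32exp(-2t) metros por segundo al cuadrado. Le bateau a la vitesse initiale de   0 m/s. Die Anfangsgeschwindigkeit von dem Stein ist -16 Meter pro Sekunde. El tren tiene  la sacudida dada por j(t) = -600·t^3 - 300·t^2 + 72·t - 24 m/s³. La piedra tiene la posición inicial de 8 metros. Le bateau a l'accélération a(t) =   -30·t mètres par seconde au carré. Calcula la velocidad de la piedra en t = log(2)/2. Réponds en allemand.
Wir müssen unsere Gleichung für die Beschleunigung a(t) = 32·exp(-2·t) 1-mal integrieren. Mit ∫a(t)dt und Anwendung von v(0) = -16, finden wir v(t) = -16·exp(-2·t). Wir haben die Geschwindigkeit v(t) = -16·exp(-2·t). Durch Einsetzen von t = log(2)/2: v(log(2)/2) = -8.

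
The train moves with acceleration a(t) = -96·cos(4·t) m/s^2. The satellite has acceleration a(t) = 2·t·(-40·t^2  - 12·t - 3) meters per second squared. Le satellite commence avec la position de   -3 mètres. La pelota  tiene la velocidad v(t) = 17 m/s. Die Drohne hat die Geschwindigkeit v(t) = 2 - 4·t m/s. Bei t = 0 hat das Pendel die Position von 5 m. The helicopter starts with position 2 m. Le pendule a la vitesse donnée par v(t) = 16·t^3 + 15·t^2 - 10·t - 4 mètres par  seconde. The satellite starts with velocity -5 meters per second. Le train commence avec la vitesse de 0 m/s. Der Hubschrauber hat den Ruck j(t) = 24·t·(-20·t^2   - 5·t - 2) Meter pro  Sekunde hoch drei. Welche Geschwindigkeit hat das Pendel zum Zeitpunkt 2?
Wir haben die Geschwindigkeit v(t) = 16·t^3 + 15·t^2 - 10·t - 4. Durch Einsetzen von t = 2: v(2) = 164.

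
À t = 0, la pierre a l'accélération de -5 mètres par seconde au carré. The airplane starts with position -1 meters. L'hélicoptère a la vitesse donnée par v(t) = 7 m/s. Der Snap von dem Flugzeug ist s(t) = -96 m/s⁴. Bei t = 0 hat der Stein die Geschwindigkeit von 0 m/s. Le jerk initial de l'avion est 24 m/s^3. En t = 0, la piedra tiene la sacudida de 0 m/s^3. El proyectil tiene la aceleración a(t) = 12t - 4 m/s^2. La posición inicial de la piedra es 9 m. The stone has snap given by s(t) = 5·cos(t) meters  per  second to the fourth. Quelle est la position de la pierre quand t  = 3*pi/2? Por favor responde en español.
Necesitamos integrar nuestra ecuación del snap s(t) = 5·cos(t) 4 veces. Tomando ∫s(t)dt y aplicando j(0) = 0, encontramos j(t) = 5·sin(t). Tomando ∫j(t)dt y aplicando a(0) = -5, encontramos a(t) = -5·cos(t). La antiderivada de la aceleración es la velocidad. Usando v(0) = 0, obtenemos v(t) = -5·sin(t). Tomando ∫v(t)dt y aplicando x(0) = 9, encontramos x(t) = 5·cos(t) + 4. Usando x(t) = 5·cos(t) + 4 y sustituyendo t = 3*pi/2, encontramos x = 4.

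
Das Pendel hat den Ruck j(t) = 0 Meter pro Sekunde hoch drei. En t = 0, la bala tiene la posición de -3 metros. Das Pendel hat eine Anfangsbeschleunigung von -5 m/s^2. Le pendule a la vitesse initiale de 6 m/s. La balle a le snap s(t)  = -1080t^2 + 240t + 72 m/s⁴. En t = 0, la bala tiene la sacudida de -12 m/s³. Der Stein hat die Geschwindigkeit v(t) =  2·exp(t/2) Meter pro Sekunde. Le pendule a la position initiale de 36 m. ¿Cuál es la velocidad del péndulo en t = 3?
Debemos encontrar la antiderivada de nuestra ecuación de la sacudida j(t) = 0 2 veces. La antiderivada de la sacudida, con a(0) = -5, da la aceleración: a(t) = -5. Integrando la aceleración y usando la condición inicial v(0) = 6, obtenemos v(t) = 6 - 5·t. Usando v(t) = 6 - 5·t y sustituyendo t = 3, encontramos v = -9.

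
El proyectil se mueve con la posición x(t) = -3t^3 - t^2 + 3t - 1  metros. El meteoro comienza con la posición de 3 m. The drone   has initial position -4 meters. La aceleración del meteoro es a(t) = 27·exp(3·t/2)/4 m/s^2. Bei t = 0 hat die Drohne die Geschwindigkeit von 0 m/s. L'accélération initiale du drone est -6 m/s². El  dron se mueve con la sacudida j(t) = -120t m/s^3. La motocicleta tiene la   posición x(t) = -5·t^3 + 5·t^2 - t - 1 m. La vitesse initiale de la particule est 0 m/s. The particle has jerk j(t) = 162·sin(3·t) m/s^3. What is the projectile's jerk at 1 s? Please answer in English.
We must differentiate our position equation x(t) = -3·t^3 - t^2 + 3·t - 1 3 times. The derivative of position gives velocity: v(t) = -9·t^2 - 2·t + 3. The derivative of velocity gives acceleration: a(t) = -18·t - 2. Taking d/dt of a(t), we find j(t) = -18. From the given jerk equation j(t) = -18, we substitute t = 1 to get j = -18.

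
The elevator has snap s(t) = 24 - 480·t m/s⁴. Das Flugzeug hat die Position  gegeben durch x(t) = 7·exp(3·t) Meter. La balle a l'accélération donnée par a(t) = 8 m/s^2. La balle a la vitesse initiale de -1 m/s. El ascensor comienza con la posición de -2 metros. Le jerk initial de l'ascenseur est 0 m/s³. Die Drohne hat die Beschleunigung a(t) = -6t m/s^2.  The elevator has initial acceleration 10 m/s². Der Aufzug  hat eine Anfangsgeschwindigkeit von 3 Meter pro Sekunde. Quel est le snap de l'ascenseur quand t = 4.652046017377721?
De l'équation du snap s(t) = 24 - 480·t, nous substituons t = 4.652046017377721 pour obtenir s = -2208.98208834131.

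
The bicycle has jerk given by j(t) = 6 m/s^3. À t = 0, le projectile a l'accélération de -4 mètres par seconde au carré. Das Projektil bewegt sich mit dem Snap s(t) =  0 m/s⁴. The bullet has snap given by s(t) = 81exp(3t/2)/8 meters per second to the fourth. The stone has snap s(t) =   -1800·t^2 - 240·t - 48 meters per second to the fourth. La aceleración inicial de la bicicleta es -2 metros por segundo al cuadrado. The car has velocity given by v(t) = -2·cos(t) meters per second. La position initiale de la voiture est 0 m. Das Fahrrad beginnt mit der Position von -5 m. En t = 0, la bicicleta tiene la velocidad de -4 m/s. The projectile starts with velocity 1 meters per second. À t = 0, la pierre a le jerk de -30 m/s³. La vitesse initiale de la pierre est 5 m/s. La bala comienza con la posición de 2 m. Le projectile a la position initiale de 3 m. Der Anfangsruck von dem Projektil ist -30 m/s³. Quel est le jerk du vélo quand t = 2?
Nous avons le jerk j(t) = 6. En substituant t = 2: j(2) = 6.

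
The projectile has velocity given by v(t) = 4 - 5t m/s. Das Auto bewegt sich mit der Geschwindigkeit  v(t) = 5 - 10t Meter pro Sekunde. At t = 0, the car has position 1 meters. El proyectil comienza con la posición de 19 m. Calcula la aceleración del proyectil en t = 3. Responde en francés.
Nous devons dériver notre équation de la vitesse v(t) = 4 - 5·t 1 fois. En dérivant la vitesse, nous obtenons l'accélération: a(t) = -5. De l'équation de l'accélération a(t) = -5, nous substituons t = 3 pour obtenir a = -5.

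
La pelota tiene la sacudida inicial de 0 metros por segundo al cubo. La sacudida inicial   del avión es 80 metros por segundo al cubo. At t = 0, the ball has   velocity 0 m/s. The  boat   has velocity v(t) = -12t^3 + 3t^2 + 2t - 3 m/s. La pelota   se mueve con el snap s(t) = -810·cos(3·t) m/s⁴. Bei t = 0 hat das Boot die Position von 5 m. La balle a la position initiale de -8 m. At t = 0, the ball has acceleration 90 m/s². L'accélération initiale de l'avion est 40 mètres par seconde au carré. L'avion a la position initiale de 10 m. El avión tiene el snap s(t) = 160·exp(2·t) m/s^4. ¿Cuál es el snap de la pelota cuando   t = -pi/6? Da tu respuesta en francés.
Nous avons le snap s(t) = -810·cos(3·t). En substituant t = -pi/6: s(-pi/6) = 0.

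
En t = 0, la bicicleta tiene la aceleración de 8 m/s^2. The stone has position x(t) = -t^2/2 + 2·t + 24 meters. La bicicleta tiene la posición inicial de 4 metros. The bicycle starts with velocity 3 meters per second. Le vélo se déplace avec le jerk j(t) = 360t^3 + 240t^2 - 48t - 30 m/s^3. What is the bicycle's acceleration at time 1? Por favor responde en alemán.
Wir müssen das Integral unserer Gleichung für den Ruck j(t) = 360·t^3 + 240·t^2 - 48·t - 30 1-mal finden. Das Integral von dem Ruck, mit a(0) = 8, ergibt die Beschleunigung: a(t) = 90·t^4 + 80·t^3 - 24·t^2 - 30·t + 8. Wir haben die Beschleunigung a(t) = 90·t^4 + 80·t^3 - 24·t^2 - 30·t + 8. Durch Einsetzen von t = 1: a(1) = 124.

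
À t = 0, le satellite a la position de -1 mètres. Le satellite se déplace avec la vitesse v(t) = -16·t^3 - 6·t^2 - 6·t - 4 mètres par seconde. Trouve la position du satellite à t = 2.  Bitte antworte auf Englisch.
To find the answer, we compute 1 antiderivative of v(t) = -16·t^3 - 6·t^2 - 6·t - 4. The antiderivative of velocity is position. Using x(0) = -1, we get x(t) = -4·t^4 - 2·t^3 - 3·t^2 - 4·t - 1. From the given position equation x(t) = -4·t^4 - 2·t^3 - 3·t^2 - 4·t - 1, we substitute t = 2 to get x = -101.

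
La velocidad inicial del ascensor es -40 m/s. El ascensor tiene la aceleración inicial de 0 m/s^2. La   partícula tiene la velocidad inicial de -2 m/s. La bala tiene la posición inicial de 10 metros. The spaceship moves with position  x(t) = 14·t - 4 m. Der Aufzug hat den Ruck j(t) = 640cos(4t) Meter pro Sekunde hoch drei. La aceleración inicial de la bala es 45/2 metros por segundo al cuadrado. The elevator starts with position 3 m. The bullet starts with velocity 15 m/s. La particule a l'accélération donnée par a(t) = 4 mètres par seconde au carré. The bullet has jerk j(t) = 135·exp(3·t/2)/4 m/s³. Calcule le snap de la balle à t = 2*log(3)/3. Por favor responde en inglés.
We must differentiate our jerk equation j(t) = 135·exp(3·t/2)/4 1 time. The derivative of jerk gives snap: s(t) = 405·exp(3·t/2)/8. Using s(t) = 405·exp(3·t/2)/8 and substituting t = 2*log(3)/3, we find s = 1215/8.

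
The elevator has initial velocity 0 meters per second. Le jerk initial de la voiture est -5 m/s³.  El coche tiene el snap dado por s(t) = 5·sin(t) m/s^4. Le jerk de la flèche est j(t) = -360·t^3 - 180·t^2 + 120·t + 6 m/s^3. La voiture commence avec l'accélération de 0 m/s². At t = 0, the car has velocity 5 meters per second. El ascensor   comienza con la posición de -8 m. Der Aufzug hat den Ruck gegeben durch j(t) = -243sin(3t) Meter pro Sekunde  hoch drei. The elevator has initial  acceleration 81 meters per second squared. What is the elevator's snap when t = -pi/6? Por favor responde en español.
Partiendo de la sacudida j(t) = -243·sin(3·t), tomamos 1 derivada. La derivada de la sacudida da el snap: s(t) = -729·cos(3·t). Usando s(t) = -729·cos(3·t) y sustituyendo t = -pi/6, encontramos s = 0.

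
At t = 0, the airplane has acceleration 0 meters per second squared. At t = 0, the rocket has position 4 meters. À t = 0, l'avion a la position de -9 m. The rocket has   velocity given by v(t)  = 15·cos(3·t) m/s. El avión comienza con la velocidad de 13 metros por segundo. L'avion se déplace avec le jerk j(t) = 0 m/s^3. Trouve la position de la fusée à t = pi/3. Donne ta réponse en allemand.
Um dies zu lösen, müssen wir 1 Stammfunktion unserer Gleichung für die Geschwindigkeit v(t) = 15·cos(3·t) finden. Die Stammfunktion von der Geschwindigkeit ist die Position. Mit x(0) = 4 erhalten wir x(t) = 5·sin(3·t) + 4. Mit x(t) = 5·sin(3·t) + 4 und Einsetzen von t = pi/3, finden wir x = 4.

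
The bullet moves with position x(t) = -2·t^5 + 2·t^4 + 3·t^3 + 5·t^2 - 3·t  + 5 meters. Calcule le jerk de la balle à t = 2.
Nous devons dériver notre équation de la position x(t) = -2·t^5 + 2·t^4 + 3·t^3 + 5·t^2 - 3·t + 5 3 fois. En dérivant la position, nous obtenons la vitesse: v(t) = -10·t^4 + 8·t^3 + 9·t^2 + 10·t - 3. La dérivée de la vitesse donne l'accélération: a(t) = -40·t^3 + 24·t^2 + 18·t + 10. En dérivant l'accélération, nous obtenons le jerk: j(t) = -120·t^2 + 48·t + 18. En utilisant j(t) = -120·t^2 + 48·t + 18 et en substituant t = 2, nous trouvons j = -366.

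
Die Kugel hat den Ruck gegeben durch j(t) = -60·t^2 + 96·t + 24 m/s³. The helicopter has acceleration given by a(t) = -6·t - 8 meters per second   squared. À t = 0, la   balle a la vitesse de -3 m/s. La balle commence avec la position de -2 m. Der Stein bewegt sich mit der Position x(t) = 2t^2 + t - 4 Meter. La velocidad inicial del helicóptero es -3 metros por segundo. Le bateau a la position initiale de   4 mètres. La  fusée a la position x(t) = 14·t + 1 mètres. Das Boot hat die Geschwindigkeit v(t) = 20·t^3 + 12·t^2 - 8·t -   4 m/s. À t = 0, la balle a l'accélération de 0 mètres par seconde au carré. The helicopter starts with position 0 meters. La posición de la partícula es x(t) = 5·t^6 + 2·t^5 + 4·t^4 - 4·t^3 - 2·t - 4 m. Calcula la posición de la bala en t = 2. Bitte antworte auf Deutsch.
Wir müssen unsere Gleichung für den Ruck j(t) = -60·t^2 + 96·t + 24 3-mal integrieren. Die Stammfunktion von dem Ruck, mit a(0) = 0, ergibt die Beschleunigung: a(t) = 4·t·(-5·t^2 + 12·t + 6). Mit ∫a(t)dt und Anwendung von v(0) = -3, finden wir v(t) = -5·t^4 + 16·t^3 + 12·t^2 - 3. Mit ∫v(t)dt und Anwendung von x(0) = -2, finden wir x(t) = -t^5 + 4·t^4 + 4·t^3 - 3·t - 2. Aus der Gleichung für die Position x(t) = -t^5 + 4·t^4 + 4·t^3 - 3·t - 2, setzen wir t = 2 ein und erhalten x = 56.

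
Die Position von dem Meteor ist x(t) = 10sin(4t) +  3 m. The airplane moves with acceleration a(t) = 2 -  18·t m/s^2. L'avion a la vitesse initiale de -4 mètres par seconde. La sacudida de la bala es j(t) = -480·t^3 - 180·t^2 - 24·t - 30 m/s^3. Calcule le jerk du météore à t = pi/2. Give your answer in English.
To solve this, we need to take 3 derivatives of our position equation x(t) = 10·sin(4·t) + 3. Taking d/dt of x(t), we find v(t) = 40·cos(4·t). Taking d/dt of v(t), we find a(t) = -160·sin(4·t). The derivative of acceleration gives jerk: j(t) = -640·cos(4·t). From the given jerk equation j(t) = -640·cos(4·t), we substitute t = pi/2 to get j = -640.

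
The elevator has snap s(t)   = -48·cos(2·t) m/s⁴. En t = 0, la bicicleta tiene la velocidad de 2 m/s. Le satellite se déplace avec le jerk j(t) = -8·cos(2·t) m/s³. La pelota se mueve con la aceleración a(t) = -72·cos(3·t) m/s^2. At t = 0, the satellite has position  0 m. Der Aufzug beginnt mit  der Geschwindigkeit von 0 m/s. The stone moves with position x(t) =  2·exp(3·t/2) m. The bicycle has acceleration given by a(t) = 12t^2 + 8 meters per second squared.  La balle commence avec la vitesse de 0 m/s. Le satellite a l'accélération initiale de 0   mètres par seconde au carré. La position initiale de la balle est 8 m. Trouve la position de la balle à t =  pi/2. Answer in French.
Pour résoudre ceci, nous devons prendre 2 intégrales de notre équation de l'accélération a(t) = -72·cos(3·t). En prenant ∫a(t)dt et en appliquant v(0) = 0, nous trouvons v(t) = -24·sin(3·t). En intégrant la vitesse et en utilisant la condition initiale x(0) = 8, nous obtenons x(t) = 8·cos(3·t). De l'équation de la position x(t) = 8·cos(3·t), nous substituons t = pi/2 pour obtenir x = 0.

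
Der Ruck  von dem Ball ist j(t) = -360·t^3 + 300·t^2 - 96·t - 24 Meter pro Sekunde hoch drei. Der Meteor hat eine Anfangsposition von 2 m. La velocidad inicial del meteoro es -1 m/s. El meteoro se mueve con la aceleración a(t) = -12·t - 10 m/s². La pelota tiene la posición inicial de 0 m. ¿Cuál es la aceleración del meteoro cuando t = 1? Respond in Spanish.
Usando a(t) = -12·t - 10 y sustituyendo t = 1, encontramos a = -22.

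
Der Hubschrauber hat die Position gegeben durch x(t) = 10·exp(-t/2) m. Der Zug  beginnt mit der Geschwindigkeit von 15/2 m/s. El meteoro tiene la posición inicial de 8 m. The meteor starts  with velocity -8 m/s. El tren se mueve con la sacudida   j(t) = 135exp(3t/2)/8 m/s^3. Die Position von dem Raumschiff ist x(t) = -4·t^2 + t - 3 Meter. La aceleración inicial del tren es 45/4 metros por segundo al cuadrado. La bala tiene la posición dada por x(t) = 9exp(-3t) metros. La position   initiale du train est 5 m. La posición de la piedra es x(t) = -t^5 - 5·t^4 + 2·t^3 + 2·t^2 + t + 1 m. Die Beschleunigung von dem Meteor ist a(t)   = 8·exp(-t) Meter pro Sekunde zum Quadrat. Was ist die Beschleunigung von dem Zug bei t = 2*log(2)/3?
Wir müssen das Integral unserer Gleichung für den Ruck j(t) = 135·exp(3·t/2)/8 1-mal finden. Mit ∫j(t)dt und Anwendung von a(0) = 45/4, finden wir a(t) = 45·exp(3·t/2)/4. Mit a(t) = 45·exp(3·t/2)/4 und Einsetzen von t = 2*log(2)/3, finden wir a = 45/2.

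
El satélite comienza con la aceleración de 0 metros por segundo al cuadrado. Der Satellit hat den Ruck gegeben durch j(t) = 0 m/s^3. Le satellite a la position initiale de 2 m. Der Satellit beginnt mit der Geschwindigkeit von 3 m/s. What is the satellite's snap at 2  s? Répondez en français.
Pour résoudre ceci, nous devons prendre 1 dérivée de notre équation du jerk j(t) = 0. En prenant d/dt de j(t), nous trouvons s(t) = 0. En utilisant s(t) = 0 et en substituant t = 2, nous trouvons s = 0.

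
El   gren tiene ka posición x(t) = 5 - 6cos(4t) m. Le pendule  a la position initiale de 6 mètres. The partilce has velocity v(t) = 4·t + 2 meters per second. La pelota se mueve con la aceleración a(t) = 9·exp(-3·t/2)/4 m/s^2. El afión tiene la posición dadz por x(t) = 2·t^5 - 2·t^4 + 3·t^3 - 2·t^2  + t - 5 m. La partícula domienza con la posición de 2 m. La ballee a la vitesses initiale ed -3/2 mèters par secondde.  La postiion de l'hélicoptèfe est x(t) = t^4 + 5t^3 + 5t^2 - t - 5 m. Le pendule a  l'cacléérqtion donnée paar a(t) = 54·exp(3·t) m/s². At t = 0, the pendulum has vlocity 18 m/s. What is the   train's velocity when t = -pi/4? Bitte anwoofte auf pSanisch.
Partiendo de la posición x(t) = 5 - 6·cos(4·t), tomamos 1 derivada. Tomando d/dt de x(t), encontramos v(t) = 24·sin(4·t). Usando v(t) = 24·sin(4·t) y sustituyendo t = -pi/4, encontramos v = 0.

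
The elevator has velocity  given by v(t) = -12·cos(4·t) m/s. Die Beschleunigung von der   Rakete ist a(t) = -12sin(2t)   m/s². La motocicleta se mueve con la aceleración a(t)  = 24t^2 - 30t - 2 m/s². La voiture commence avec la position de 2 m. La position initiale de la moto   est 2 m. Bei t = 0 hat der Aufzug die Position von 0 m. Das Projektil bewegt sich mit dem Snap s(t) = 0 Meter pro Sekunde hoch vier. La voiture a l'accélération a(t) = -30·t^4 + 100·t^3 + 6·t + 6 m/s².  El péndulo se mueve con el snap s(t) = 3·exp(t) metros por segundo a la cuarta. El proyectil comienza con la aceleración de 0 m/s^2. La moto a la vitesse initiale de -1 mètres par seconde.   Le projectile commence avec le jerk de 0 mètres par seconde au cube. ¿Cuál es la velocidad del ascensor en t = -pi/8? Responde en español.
Usando v(t) = -12·cos(4·t) y sustituyendo t = -pi/8, encontramos v = 0.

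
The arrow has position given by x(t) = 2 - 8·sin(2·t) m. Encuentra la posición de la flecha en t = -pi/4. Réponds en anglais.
From the given position equation x(t) = 2 - 8·sin(2·t), we substitute t = -pi/4 to get x = 10.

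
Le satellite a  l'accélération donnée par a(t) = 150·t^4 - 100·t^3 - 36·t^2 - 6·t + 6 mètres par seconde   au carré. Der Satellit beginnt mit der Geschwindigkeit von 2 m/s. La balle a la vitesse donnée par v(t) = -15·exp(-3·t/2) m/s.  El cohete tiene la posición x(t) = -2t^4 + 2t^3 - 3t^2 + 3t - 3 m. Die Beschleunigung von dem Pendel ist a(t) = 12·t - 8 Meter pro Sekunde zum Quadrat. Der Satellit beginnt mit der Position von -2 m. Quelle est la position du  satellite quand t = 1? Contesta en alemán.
Um dies zu lösen, müssen wir 2 Stammfunktionen unserer Gleichung für die Beschleunigung a(t) = 150·t^4 - 100·t^3 - 36·t^2 - 6·t + 6 finden. Durch Integration von der Beschleunigung und Verwendung der Anfangsbedingung v(0) = 2, erhalten wir v(t) = 30·t^5 - 25·t^4 - 12·t^3 - 3·t^2 + 6·t + 2. Durch Integration von der Geschwindigkeit und Verwendung der Anfangsbedingung x(0) = -2, erhalten wir x(t) = 5·t^6 - 5·t^5 - 3·t^4 - t^3 + 3·t^2 + 2·t - 2. Aus der Gleichung für die Position x(t) = 5·t^6 - 5·t^5 - 3·t^4 - t^3 + 3·t^2 + 2·t - 2, setzen wir t = 1 ein und erhalten x = -1.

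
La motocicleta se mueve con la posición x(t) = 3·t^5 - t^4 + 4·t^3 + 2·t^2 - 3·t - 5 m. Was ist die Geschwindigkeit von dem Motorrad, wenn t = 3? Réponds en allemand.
Ausgehend von der Position x(t) = 3·t^5 - t^4 + 4·t^3 + 2·t^2 - 3·t - 5, nehmen wir 1 Ableitung. Die Ableitung von der Position ergibt die Geschwindigkeit: v(t) = 15·t^4 - 4·t^3 + 12·t^2 + 4·t - 3. Wir haben die Geschwindigkeit v(t) = 15·t^4 - 4·t^3 + 12·t^2 + 4·t - 3. Durch Einsetzen von t = 3: v(3) = 1224.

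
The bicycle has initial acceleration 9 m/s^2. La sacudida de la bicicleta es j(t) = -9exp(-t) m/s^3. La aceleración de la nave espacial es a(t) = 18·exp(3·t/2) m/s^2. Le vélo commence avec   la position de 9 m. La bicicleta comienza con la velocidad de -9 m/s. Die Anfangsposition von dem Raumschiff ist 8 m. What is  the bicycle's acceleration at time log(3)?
To solve this, we need to take 1 antiderivative of our jerk equation j(t) = -9·exp(-t). The antiderivative of jerk, with a(0) = 9, gives acceleration: a(t) = 9·exp(-t). Using a(t) = 9·exp(-t) and substituting t = log(3), we find a = 3.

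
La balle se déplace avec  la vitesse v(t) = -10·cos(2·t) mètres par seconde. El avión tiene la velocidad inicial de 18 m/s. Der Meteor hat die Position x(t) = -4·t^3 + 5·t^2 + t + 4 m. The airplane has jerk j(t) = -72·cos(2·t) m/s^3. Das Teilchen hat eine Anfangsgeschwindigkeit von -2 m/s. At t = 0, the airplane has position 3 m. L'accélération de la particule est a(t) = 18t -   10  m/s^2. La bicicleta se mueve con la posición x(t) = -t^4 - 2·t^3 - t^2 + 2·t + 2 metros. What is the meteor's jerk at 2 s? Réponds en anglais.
Starting from position x(t) = -4·t^3 + 5·t^2 + t + 4, we take 3 derivatives. The derivative of position gives velocity: v(t) = -12·t^2 + 10·t + 1. Taking d/dt of v(t), we find a(t) = 10 - 24·t. Differentiating acceleration, we get jerk: j(t) = -24. Using j(t) = -24 and substituting t = 2, we find j = -24.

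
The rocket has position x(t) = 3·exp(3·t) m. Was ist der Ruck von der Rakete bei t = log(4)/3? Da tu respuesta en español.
Debemos derivar nuestra ecuación de la posición x(t) = 3·exp(3·t) 3 veces. Tomando d/dt de x(t), encontramos v(t) = 9·exp(3·t). La derivada de la velocidad da la aceleración: a(t) = 27·exp(3·t). La derivada de la aceleración da la sacudida: j(t) = 81·exp(3·t). Usando j(t) = 81·exp(3·t) y sustituyendo t = log(4)/3, encontramos j = 324.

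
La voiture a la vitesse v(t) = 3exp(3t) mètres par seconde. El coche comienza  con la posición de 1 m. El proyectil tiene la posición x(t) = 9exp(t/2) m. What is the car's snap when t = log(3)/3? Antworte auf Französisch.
Pour résoudre ceci, nous devons prendre 3 dérivées de notre équation de la vitesse v(t) = 3·exp(3·t). La dérivée de la vitesse donne l'accélération: a(t) = 9·exp(3·t). En dérivant l'accélération, nous obtenons le jerk: j(t) = 27·exp(3·t). En dérivant le jerk, nous obtenons le snap: s(t) = 81·exp(3·t). De l'équation du snap s(t) = 81·exp(3·t), nous substituons t = log(3)/3 pour obtenir s = 243.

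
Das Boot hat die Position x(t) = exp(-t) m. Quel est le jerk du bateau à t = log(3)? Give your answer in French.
Nous devons dériver notre équation de la position x(t) = exp(-t) 3 fois. En prenant d/dt de x(t), nous trouvons v(t) = -exp(-t). La dérivée de la vitesse donne l'accélération: a(t) = exp(-t). En dérivant l'accélération, nous obtenons le jerk: j(t) = -exp(-t). Nous avons le jerk j(t) = -exp(-t). En substituant t = log(3): j(log(3)) = -1/3.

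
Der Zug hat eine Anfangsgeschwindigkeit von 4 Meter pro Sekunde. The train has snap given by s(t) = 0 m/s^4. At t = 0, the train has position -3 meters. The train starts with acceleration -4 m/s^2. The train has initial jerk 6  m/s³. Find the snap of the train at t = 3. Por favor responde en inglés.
From the given snap equation s(t) = 0, we substitute t = 3 to get s = 0.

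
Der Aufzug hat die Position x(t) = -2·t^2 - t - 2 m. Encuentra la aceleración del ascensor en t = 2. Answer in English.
To solve this, we need to take 2 derivatives of our position equation x(t) = -2·t^2 - t - 2. Differentiating position, we get velocity: v(t) = -4·t - 1. Taking d/dt of v(t), we find a(t) = -4. We have acceleration a(t) = -4. Substituting t = 2: a(2) = -4.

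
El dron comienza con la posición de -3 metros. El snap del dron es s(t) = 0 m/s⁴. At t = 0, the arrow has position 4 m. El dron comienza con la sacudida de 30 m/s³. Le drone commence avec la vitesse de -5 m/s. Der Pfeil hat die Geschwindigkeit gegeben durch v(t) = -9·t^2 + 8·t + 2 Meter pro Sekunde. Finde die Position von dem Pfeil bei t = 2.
Um dies zu lösen, müssen wir 1 Integral unserer Gleichung für die Geschwindigkeit v(t) = -9·t^2 + 8·t + 2 finden. Durch Integration von der Geschwindigkeit und Verwendung der Anfangsbedingung x(0) = 4, erhalten wir x(t) = -3·t^3 + 4·t^2 + 2·t + 4. Wir haben die Position x(t) = -3·t^3 + 4·t^2 + 2·t + 4. Durch Einsetzen von t = 2: x(2) = 0.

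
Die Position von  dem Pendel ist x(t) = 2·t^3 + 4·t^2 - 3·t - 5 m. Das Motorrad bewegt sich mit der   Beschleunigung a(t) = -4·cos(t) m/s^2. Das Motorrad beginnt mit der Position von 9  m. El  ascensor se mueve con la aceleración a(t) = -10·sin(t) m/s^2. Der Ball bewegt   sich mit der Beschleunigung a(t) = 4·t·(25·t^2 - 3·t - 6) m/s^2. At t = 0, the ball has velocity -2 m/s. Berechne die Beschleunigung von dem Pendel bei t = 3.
Um dies zu lösen, müssen wir 2 Ableitungen unserer Gleichung für die Position x(t) = 2·t^3 + 4·t^2 - 3·t - 5 nehmen. Mit d/dt von x(t) finden wir v(t) = 6·t^2 + 8·t - 3. Durch Ableiten von der Geschwindigkeit erhalten wir die Beschleunigung: a(t) = 12·t + 8. Wir haben die Beschleunigung a(t) = 12·t + 8. Durch Einsetzen von t = 3: a(3) = 44.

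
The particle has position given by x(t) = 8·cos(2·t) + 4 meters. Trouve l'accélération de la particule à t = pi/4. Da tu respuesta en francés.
Nous devons dériver notre équation de la position x(t) = 8·cos(2·t) + 4 2 fois. En dérivant la position, nous obtenons la vitesse: v(t) = -16·sin(2·t). En prenant d/dt de v(t), nous trouvons a(t) = -32·cos(2·t). Nous avons l'accélération a(t) = -32·cos(2·t). En substituant t = pi/4: a(pi/4) = 0.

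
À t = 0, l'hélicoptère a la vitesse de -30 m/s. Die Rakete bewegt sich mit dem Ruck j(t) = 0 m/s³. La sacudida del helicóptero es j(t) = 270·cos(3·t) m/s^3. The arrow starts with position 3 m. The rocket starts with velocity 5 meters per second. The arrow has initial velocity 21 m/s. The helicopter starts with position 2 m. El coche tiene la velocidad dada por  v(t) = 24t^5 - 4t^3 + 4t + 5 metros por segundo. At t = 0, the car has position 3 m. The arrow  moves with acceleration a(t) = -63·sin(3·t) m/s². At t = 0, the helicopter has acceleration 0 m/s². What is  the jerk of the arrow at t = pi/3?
To solve this, we need to take 1 derivative of our acceleration equation a(t) = -63·sin(3·t). Differentiating acceleration, we get jerk: j(t) = -189·cos(3·t). We have jerk j(t) = -189·cos(3·t). Substituting t = pi/3: j(pi/3) = 189.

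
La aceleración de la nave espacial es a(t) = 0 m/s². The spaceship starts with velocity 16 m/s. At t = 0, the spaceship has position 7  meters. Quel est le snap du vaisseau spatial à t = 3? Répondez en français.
En partant de l'accélération a(t) = 0, nous prenons 2 dérivées. En dérivant l'accélération, nous obtenons le jerk: j(t) = 0. La dérivée du jerk donne le snap: s(t) = 0. En utilisant s(t) = 0 et en substituant t = 3, nous trouvons s = 0.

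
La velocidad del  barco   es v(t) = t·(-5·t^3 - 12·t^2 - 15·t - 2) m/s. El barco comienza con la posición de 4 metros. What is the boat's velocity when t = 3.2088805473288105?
Using v(t) = t·(-5·t^3 - 12·t^2 - 15·t - 2) and substituting t = 3.2088805473288105, we find v = -1087.50252252759.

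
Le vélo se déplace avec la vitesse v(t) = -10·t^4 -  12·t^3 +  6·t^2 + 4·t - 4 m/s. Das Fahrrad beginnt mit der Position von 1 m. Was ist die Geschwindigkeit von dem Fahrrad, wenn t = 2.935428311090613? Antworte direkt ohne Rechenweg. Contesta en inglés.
At t = 2.935428311090613, v = -986.565672502322.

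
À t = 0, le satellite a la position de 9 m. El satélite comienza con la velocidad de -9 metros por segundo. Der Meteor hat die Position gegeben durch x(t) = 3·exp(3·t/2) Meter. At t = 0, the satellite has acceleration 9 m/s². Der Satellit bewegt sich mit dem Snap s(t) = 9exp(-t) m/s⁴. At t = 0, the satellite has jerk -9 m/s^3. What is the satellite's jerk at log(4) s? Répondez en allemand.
Um dies zu lösen, müssen wir 1 Stammfunktion unserer Gleichung für den Snap s(t) = 9·exp(-t) finden. Das Integral von dem Snap, mit j(0) = -9, ergibt den Ruck: j(t) = -9·exp(-t). Mit j(t) = -9·exp(-t) und Einsetzen von t = log(4), finden wir j = -9/4.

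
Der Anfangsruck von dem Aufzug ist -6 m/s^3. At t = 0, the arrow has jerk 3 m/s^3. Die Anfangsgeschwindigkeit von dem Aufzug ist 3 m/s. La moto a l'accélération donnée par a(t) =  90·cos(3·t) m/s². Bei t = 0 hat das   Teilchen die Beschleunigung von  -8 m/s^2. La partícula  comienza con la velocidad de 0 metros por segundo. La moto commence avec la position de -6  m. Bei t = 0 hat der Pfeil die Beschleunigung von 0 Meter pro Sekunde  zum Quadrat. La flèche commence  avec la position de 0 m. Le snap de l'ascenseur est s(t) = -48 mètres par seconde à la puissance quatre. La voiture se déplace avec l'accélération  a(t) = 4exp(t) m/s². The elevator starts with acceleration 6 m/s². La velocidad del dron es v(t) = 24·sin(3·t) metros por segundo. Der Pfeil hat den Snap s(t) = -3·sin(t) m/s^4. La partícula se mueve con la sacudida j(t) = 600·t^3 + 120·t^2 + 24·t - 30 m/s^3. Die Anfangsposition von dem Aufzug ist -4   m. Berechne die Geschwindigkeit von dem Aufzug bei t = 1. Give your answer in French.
Pour résoudre ceci, nous devons prendre 3 intégrales de notre équation du snap s(t) = -48. L'intégrale du snap est le jerk. En utilisant j(0) = -6, nous obtenons j(t) = -48·t - 6. En prenant ∫j(t)dt et en appliquant a(0) = 6, nous trouvons a(t) = -24·t^2 - 6·t + 6. En prenant ∫a(t)dt et en appliquant v(0) = 3, nous trouvons v(t) = -8·t^3 - 3·t^2 + 6·t + 3. En utilisant v(t) = -8·t^3 - 3·t^2 + 6·t + 3 et en substituant t = 1, nous trouvons v = -2.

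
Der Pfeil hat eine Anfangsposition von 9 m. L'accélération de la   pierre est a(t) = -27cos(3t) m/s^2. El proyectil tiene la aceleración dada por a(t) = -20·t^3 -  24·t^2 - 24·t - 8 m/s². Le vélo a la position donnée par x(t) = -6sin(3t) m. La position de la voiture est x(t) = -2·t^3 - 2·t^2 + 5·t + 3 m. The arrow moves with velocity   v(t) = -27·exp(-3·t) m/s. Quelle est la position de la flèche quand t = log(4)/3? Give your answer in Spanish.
Partiendo de la velocidad v(t) = -27·exp(-3·t), tomamos 1 integral. La antiderivada de la velocidad, con x(0) = 9, da la posición: x(t) = 9·exp(-3·t). Usando x(t) = 9·exp(-3·t) y sustituyendo t = log(4)/3, encontramos x = 9/4.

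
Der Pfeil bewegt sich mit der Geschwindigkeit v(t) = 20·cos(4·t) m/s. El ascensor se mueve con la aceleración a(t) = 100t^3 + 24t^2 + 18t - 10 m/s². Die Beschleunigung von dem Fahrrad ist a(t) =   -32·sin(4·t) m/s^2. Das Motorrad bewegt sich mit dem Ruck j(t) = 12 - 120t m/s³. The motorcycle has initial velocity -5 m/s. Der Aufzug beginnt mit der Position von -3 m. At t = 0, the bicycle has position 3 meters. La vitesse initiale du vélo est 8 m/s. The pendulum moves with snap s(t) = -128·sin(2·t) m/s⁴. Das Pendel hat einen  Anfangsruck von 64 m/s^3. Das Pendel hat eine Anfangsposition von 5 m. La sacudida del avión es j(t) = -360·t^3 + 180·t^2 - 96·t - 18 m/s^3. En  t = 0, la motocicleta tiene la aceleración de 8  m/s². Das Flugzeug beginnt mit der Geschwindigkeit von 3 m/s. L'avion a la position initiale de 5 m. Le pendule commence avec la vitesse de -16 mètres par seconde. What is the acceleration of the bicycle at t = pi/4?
From the given acceleration equation a(t) = -32·sin(4·t), we substitute t = pi/4 to get a = 0.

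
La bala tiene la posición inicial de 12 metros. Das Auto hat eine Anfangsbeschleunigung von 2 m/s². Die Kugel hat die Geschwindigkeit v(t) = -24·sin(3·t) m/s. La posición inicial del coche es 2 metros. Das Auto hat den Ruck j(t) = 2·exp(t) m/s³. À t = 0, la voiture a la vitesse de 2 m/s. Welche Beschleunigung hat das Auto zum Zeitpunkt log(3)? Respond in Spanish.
Partiendo de la sacudida j(t) = 2·exp(t), tomamos 1 integral. Tomando ∫j(t)dt y aplicando a(0) = 2, encontramos a(t) = 2·exp(t). De la ecuación de la aceleración a(t) = 2·exp(t), sustituimos t = log(3) para obtener a = 6.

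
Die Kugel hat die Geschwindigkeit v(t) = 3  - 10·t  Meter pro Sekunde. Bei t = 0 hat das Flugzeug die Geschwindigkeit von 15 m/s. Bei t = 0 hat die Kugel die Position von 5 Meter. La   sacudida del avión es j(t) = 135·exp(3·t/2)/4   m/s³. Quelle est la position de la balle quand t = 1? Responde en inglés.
To find the answer, we compute 1 antiderivative of v(t) = 3 - 10·t. The antiderivative of velocity, with x(0) = 5, gives position: x(t) = -5·t^2 + 3·t + 5. Using x(t) = -5·t^2 + 3·t + 5 and substituting t = 1, we find x = 3.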